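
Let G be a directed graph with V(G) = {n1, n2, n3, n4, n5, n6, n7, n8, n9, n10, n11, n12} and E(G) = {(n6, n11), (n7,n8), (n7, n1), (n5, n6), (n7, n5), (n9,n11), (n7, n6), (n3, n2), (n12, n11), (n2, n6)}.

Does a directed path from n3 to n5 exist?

No

Explore from n3.
Distance 1: reach n2.
Distance 2: reach n6.
Distance 3: reach n11.
The search from n3 is exhausted; no directed path reaches n5.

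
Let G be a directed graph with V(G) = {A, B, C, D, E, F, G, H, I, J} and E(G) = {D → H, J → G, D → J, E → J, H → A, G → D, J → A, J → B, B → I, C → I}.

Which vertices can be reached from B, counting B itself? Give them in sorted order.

B, I

Start at B.
Its neighbours: I.
Nothing further is reachable.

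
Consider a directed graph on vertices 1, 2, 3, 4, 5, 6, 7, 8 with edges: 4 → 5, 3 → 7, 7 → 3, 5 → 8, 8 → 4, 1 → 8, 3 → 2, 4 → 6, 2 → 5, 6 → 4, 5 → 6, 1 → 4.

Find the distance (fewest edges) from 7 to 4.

Distance 0: 7.
Distance 1: 3.
Distance 2: 2.
Distance 3: 5.
Distance 4: 6, 8.
Distance 5: 4 — contains 4.

5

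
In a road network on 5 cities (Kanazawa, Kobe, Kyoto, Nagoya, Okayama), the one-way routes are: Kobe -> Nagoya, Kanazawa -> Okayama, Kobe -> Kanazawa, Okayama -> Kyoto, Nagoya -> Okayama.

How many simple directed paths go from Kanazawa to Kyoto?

Kanazawa→Okayama→Kyoto

1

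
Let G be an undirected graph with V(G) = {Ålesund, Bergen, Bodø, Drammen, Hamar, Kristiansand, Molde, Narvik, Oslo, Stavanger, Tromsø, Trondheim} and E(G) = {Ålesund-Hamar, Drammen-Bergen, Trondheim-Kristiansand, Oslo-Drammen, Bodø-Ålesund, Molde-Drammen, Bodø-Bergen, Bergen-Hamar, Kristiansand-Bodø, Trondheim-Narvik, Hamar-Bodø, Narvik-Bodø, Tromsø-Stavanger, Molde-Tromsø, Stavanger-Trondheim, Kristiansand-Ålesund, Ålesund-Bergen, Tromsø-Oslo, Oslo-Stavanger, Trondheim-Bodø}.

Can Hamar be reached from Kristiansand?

Yes

Explore from Kristiansand.
Distance 1: reach Ålesund, Bodø, Trondheim.
Distance 2: reach Bergen, Hamar, Narvik, Stavanger.
Found Hamar.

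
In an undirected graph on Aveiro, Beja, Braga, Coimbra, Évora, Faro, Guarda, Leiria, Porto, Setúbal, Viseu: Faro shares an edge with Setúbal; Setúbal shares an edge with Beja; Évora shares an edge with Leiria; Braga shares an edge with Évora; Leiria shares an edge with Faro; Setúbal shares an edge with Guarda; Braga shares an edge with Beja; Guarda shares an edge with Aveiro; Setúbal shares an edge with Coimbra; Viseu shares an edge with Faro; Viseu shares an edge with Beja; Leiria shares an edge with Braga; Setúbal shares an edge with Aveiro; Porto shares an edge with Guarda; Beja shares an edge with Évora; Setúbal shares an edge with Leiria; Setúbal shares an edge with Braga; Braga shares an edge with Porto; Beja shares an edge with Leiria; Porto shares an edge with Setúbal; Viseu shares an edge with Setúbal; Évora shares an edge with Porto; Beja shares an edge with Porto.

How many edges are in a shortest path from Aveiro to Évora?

Distance 0: Aveiro.
Distance 1: Guarda, Setúbal.
Distance 2: Beja, Braga, Coimbra, Faro, Leiria, Porto, Viseu.
Distance 3: Évora — contains Évora.

3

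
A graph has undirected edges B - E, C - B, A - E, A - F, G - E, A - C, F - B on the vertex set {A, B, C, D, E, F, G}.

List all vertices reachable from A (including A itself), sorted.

Start at A.
Its neighbours: C, E, F.
Then their neighbours: B, G.
Nothing further is reachable.

A, B, C, E, F, G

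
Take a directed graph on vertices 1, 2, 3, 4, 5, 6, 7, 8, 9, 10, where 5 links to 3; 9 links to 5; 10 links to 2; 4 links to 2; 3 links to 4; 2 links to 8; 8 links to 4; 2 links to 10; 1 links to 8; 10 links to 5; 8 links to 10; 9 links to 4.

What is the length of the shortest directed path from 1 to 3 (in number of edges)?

Distance 0: 1.
Distance 1: 8.
Distance 2: 4, 10.
Distance 3: 2, 5.
Distance 4: 3 — contains 3.

4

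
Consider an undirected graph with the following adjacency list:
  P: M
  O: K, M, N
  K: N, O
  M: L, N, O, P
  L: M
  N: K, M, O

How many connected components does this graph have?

1

From K: component {K, L, M, N, O, P}.
That's 1 component.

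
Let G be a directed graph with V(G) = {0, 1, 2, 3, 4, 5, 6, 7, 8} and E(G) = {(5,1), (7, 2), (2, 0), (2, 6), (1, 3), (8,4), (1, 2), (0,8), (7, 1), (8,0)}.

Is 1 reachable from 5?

Explore from 5.
Distance 1: reach 1.
Found 1.

Yes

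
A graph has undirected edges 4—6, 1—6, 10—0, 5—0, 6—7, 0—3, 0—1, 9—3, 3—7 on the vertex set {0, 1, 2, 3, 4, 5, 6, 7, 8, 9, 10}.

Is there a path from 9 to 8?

Explore from 9.
Distance 1: reach 3.
Distance 2: reach 0, 7.
Distance 3: reach 1, 5, 6, 10.
Distance 4: reach 4.
The search is exhausted without reaching 8; it lies in a different component.

No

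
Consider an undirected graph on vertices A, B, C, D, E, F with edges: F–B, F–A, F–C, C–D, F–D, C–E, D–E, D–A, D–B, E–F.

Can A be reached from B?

Explore from B.
Distance 1: reach D, F.
Distance 2: reach A, C, E.
Found A.

Yes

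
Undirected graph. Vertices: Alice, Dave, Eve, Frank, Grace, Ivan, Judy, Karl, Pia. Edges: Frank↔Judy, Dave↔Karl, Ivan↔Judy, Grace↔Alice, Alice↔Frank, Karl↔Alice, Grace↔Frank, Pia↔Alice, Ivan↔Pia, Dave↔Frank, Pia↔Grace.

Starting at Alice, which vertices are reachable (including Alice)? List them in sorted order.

Start at Alice.
Its neighbours: Frank, Grace, Karl, Pia.
Then their neighbours: Dave, Ivan, Judy.
Nothing further is reachable.

Alice, Dave, Frank, Grace, Ivan, Judy, Karl, Pia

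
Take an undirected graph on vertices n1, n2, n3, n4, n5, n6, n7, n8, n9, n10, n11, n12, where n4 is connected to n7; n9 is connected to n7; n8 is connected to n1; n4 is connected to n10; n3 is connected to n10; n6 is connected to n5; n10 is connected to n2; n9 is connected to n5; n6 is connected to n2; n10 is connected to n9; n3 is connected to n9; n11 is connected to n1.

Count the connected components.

From n1: component {n1, n8, n11}.
From n2: component {n2, n3, n4, n5, n6, n7, n9, n10}.
From n12: component {n12}.
That's 3 components.

3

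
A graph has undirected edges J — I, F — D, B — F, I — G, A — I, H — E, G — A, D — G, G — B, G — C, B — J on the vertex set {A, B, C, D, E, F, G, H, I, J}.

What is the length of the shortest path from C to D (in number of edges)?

2

Distance 0: C.
Distance 1: G.
Distance 2: A, B, D, I — contains D.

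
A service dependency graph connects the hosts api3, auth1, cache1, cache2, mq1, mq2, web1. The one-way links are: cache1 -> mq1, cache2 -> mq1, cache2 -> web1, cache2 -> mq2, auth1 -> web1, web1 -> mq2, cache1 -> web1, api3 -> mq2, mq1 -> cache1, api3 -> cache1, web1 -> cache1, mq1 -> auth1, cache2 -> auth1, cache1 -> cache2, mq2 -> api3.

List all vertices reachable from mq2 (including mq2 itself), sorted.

api3, auth1, cache1, cache2, mq1, mq2, web1

Start at mq2.
Its neighbours: api3.
Then their neighbours: cache1.
Then next layer: cache2, mq1, web1.
Then next layer: auth1.
Every vertex is now reached.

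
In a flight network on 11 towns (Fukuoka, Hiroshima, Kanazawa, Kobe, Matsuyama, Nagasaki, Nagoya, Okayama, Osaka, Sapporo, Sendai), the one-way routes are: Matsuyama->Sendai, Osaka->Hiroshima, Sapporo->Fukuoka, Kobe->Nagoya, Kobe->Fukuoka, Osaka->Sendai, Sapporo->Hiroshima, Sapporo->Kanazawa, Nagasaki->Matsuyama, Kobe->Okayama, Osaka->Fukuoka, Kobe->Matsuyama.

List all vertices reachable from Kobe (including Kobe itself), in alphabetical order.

Fukuoka, Kobe, Matsuyama, Nagoya, Okayama, Sendai

Start at Kobe.
Its neighbours: Fukuoka, Matsuyama, Nagoya, Okayama.
Then their neighbours: Sendai.
Nothing further is reachable.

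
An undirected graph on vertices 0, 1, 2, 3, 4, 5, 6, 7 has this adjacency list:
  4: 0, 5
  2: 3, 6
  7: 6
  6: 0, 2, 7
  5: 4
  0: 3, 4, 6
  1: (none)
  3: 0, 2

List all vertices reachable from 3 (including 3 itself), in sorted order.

Start at 3.
Its neighbours: 0, 2.
Then their neighbours: 4, 6.
Then next layer: 5, 7.
Nothing further is reachable.

0, 2, 3, 4, 5, 6, 7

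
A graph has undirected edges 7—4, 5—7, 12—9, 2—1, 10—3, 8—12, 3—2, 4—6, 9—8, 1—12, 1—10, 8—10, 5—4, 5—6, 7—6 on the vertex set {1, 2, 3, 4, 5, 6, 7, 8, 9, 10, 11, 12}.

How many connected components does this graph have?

From 1: component {1, 2, 3, 8, 9, 10, 12}.
From 4: component {4, 5, 6, 7}.
From 11: component {11}.
That's 3 components.

3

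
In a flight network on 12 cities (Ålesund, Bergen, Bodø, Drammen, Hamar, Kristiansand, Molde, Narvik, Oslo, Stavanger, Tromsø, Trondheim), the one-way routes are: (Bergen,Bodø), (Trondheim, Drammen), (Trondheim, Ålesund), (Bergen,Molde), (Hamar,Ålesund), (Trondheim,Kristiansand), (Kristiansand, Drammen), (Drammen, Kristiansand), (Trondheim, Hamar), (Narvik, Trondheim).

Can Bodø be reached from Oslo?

No

Oslo has no outgoing edges, so nothing is reachable from it.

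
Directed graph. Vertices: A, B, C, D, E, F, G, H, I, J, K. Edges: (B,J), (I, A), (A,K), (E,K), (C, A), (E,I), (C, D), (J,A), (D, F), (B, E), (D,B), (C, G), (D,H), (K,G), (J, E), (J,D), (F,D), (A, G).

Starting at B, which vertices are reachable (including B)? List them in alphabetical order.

A, B, D, E, F, G, H, I, J, K

Start at B.
Its neighbours: E, J.
Then their neighbours: A, D, I, K.
Then next layer: F, G, H.
Nothing further is reachable.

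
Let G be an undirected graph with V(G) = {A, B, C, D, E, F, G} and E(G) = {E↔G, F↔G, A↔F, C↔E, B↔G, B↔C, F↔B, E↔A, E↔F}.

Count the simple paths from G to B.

7

G–B
G–E–A–F–B
G–E–C–B
G–E–F–B
G–F–A–E–C–B
G–F–B
G–F–E–C–B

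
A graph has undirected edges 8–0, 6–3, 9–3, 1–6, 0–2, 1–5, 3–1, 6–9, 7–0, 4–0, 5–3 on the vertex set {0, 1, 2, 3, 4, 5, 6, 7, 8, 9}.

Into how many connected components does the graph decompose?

From 0: component {0, 2, 4, 7, 8}.
From 1: component {1, 3, 5, 6, 9}.
That's 2 components.

2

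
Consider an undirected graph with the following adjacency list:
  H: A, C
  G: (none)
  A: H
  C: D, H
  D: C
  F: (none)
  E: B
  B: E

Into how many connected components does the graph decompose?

4

From A: component {A, C, D, H}.
From B: component {B, E}.
From F: component {F}.
From G: component {G}.
That's 4 components.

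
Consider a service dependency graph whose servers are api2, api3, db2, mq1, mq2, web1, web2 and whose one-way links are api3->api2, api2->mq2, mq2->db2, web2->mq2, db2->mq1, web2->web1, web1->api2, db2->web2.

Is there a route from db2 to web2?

Explore from db2.
Distance 1: reach mq1, web2.
Found web2.

Yes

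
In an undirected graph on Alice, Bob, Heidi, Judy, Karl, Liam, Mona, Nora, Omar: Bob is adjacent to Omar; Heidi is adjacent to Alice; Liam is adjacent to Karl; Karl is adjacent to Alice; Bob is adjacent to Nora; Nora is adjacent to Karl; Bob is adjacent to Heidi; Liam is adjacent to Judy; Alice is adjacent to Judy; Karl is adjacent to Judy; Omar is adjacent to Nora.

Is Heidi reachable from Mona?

Mona has no edges, so nothing is reachable from it.

No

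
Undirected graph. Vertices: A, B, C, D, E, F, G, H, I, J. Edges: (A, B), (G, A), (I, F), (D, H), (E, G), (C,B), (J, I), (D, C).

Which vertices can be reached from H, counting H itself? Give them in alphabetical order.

Start at H.
Its neighbours: D.
Then their neighbours: C.
Then next layer: B.
Then next layer: A.
Then next layer: G.
Then next layer: E.
Nothing further is reachable.

A, B, C, D, E, G, H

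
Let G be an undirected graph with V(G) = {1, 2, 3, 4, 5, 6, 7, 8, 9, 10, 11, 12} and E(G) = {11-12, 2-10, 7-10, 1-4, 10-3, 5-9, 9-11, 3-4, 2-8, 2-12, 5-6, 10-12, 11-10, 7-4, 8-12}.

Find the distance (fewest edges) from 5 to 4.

Distance 0: 5.
Distance 1: 6, 9.
Distance 2: 11.
Distance 3: 10, 12.
Distance 4: 2, 3, 7, 8.
Distance 5: 4 — contains 4.

5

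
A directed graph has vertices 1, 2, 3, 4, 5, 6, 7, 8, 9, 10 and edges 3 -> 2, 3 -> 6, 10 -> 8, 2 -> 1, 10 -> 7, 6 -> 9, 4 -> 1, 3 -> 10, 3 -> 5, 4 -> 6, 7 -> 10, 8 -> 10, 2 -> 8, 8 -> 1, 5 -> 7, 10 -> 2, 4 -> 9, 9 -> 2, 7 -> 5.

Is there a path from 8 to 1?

Explore from 8.
Distance 1: reach 1, 10.
Found 1.

Yes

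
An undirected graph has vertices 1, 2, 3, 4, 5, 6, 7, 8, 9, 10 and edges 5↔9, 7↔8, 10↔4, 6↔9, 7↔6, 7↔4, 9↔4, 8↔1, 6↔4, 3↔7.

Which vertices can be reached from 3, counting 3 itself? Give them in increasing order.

1, 3, 4, 5, 6, 7, 8, 9, 10

Start at 3.
Its neighbours: 7.
Then their neighbours: 4, 6, 8.
Then next layer: 1, 9, 10.
Then next layer: 5.
Nothing further is reachable.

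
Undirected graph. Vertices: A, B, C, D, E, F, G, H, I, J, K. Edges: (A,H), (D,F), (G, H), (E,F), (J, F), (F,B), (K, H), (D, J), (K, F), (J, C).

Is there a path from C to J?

Explore from C.
Distance 1: reach J.
Found J.

Yes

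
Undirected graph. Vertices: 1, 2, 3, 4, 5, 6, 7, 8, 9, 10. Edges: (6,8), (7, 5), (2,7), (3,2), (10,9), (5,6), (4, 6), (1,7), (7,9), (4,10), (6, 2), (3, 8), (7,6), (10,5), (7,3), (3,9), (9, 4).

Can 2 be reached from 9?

Explore from 9.
Distance 1: reach 3, 4, 7, 10.
Distance 2: reach 1, 2, 5, 6, 8.
Found 2.

Yes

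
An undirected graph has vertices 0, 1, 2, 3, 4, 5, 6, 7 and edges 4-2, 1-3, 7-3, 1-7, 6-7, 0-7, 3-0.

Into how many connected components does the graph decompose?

From 0: component {0, 1, 3, 6, 7}.
From 2: component {2, 4}.
From 5: component {5}.
That's 3 components.

3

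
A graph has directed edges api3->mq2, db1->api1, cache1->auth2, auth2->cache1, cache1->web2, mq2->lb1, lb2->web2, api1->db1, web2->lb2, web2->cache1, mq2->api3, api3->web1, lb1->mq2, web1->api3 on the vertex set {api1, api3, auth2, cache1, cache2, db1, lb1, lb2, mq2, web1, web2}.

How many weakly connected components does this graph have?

From api1: component {api1, db1}.
From api3: component {api3, lb1, mq2, web1}.
From auth2: component {auth2, cache1, lb2, web2}.
From cache2: component {cache2}.
That's 4 components.

4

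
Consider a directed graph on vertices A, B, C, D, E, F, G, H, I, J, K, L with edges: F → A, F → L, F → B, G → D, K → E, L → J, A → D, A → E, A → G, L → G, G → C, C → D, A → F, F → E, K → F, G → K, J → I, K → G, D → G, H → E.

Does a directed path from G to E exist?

Yes

Explore from G.
Distance 1: reach C, D, K.
Distance 2: reach E, F.
Found E.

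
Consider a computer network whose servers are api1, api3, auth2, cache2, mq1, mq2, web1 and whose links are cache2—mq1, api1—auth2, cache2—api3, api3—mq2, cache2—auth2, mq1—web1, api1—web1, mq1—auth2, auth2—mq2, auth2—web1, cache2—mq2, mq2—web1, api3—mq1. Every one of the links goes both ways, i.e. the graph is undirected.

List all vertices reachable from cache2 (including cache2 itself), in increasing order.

Start at cache2.
Its neighbours: api3, auth2, mq1, mq2.
Then their neighbours: api1, web1.
Every vertex is now reached.

api1, api3, auth2, cache2, mq1, mq2, web1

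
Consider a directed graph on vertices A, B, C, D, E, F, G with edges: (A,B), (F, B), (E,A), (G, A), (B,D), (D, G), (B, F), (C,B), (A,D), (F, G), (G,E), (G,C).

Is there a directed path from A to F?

Yes

Explore from A.
Distance 1: reach B, D.
Distance 2: reach F, G.
Found F.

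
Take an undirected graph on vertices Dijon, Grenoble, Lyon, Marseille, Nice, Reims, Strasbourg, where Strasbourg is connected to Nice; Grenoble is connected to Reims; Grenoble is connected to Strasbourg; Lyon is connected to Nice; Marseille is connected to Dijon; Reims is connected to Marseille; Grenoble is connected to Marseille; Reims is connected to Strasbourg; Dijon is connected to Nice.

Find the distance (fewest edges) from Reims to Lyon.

Distance 0: Reims.
Distance 1: Grenoble, Marseille, Strasbourg.
Distance 2: Dijon, Nice.
Distance 3: Lyon — contains Lyon.

3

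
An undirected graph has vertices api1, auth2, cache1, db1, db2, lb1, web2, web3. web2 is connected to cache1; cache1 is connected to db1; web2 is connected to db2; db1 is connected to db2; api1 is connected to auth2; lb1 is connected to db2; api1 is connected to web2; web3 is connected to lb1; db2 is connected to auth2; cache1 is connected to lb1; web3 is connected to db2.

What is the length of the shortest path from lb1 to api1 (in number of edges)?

3

Distance 0: lb1.
Distance 1: cache1, db2, web3.
Distance 2: auth2, db1, web2.
Distance 3: api1 — contains api1.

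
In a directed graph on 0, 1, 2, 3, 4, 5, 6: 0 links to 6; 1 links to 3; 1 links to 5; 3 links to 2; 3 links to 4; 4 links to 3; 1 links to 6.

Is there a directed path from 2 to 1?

No

2 has no outgoing edges, so nothing is reachable from it.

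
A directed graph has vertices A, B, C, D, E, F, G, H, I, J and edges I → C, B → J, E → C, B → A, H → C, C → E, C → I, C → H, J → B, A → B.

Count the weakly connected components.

From A: component {A, B, J}.
From C: component {C, E, H, I}.
From D: component {D}.
From F: component {F}.
From G: component {G}.
That's 5 components.

5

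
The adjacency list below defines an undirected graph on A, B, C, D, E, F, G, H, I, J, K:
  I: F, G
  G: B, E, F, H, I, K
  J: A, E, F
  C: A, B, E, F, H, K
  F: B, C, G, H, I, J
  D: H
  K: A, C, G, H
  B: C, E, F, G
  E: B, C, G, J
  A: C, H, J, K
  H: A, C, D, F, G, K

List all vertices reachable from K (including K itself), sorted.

Start at K.
Its neighbours: A, C, G, H.
Then their neighbours: B, D, E, F, I, J.
Every vertex is now reached.

A, B, C, D, E, F, G, H, I, J, K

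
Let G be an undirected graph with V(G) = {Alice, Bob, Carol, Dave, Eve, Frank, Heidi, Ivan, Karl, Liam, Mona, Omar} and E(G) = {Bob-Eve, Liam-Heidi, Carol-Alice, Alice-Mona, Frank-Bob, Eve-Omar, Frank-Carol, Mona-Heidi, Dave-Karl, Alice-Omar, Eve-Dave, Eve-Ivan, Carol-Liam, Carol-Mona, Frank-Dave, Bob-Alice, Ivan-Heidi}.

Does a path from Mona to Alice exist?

Yes

Explore from Mona.
Distance 1: reach Alice, Carol, Heidi.
Found Alice.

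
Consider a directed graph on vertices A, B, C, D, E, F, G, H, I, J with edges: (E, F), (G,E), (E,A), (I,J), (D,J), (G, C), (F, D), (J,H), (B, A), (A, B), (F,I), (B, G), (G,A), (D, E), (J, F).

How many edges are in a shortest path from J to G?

6

Distance 0: J.
Distance 1: F, H.
Distance 2: D, I.
Distance 3: E.
Distance 4: A.
Distance 5: B.
Distance 6: G — contains G.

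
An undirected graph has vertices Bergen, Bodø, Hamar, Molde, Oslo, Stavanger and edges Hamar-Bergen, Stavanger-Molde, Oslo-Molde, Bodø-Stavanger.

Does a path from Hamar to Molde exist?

No

Explore from Hamar.
Distance 1: reach Bergen.
The search is exhausted without reaching Molde; it lies in a different component.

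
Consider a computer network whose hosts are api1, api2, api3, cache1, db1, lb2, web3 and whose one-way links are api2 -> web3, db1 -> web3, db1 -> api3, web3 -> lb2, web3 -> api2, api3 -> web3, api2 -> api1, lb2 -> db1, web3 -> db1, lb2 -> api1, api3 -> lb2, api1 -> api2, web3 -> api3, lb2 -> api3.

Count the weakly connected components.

2

From api1: component {api1, api2, api3, db1, lb2, web3}.
From cache1: component {cache1}.
That's 2 components.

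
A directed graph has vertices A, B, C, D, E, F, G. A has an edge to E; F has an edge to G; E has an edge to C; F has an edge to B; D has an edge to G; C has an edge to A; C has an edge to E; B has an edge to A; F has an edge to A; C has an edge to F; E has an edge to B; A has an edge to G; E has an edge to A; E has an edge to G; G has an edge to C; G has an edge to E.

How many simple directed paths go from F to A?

F→A
F→B→A
F→G→C→A
F→G→C→E→A
F→G→C→E→B→A
F→G→E→A
F→G→E→B→A
F→G→E→C→A

8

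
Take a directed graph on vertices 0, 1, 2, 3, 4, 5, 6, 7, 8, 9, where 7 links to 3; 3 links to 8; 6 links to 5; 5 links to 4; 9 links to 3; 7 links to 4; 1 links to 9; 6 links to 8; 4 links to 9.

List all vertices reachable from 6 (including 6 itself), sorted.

Start at 6.
Its neighbours: 5, 8.
Then their neighbours: 4.
Then next layer: 9.
Then next layer: 3.
Nothing further is reachable.

3, 4, 5, 6, 8, 9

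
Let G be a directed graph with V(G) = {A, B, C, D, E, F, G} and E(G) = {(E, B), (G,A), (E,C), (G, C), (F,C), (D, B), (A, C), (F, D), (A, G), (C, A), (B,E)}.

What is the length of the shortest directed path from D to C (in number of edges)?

3

Distance 0: D.
Distance 1: B.
Distance 2: E.
Distance 3: C — contains C.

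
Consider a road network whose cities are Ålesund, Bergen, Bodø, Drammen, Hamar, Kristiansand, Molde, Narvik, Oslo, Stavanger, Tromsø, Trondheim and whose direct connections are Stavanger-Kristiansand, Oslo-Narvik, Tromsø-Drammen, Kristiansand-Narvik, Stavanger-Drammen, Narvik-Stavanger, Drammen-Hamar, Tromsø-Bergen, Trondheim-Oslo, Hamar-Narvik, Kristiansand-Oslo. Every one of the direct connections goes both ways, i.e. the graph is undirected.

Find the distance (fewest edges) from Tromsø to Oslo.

Distance 0: Tromsø.
Distance 1: Bergen, Drammen.
Distance 2: Hamar, Stavanger.
Distance 3: Kristiansand, Narvik.
Distance 4: Oslo — contains Oslo.

4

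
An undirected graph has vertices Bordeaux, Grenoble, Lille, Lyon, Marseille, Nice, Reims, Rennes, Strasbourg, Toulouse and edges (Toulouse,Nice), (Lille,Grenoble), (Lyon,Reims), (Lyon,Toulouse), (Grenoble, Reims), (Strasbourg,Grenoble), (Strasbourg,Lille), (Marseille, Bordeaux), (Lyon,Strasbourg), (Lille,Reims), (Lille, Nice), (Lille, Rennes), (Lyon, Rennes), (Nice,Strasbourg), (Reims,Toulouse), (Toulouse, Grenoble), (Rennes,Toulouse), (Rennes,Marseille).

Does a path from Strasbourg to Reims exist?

Yes

Explore from Strasbourg.
Distance 1: reach Grenoble, Lille, Lyon, Nice.
Distance 2: reach Reims, Rennes, Toulouse.
Found Reims.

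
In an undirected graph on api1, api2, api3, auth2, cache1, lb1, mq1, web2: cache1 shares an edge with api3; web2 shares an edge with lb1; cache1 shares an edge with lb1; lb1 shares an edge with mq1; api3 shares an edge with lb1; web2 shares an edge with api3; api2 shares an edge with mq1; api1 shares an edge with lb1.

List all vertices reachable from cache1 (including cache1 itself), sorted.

Start at cache1.
Its neighbours: api3, lb1.
Then their neighbours: api1, mq1, web2.
Then next layer: api2.
Nothing further is reachable.

api1, api2, api3, cache1, lb1, mq1, web2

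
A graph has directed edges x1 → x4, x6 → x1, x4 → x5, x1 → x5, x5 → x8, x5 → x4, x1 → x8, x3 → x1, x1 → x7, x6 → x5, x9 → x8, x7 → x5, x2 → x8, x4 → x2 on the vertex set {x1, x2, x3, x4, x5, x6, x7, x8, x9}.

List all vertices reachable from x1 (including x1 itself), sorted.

Start at x1.
Its neighbours: x4, x5, x7, x8.
Then their neighbours: x2.
Nothing further is reachable.

x1, x2, x4, x5, x7, x8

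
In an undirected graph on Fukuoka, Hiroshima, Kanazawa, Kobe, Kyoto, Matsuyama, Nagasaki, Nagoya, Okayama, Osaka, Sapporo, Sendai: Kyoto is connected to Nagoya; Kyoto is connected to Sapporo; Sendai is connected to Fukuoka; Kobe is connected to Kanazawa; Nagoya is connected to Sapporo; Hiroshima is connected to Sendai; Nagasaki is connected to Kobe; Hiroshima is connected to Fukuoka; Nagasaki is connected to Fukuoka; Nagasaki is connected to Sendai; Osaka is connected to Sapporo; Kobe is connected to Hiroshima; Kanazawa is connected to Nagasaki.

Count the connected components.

4

From Fukuoka: component {Fukuoka, Hiroshima, Kanazawa, Kobe, Nagasaki, Sendai}.
From Kyoto: component {Kyoto, Nagoya, Osaka, Sapporo}.
From Matsuyama: component {Matsuyama}.
From Okayama: component {Okayama}.
That's 4 components.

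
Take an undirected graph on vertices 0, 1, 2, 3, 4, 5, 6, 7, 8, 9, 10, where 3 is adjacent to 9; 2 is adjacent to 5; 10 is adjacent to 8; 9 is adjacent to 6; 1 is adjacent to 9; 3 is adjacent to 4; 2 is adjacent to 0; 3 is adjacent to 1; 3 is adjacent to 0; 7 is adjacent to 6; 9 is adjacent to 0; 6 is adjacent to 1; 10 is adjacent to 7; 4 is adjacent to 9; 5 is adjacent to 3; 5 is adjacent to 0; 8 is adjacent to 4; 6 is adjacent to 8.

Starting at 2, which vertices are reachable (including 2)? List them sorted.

Start at 2.
Its neighbours: 0, 5.
Then their neighbours: 3, 9.
Then next layer: 1, 4, 6.
Then next layer: 7, 8.
Then next layer: 10.
Every vertex is now reached.

0, 1, 2, 3, 4, 5, 6, 7, 8, 9, 10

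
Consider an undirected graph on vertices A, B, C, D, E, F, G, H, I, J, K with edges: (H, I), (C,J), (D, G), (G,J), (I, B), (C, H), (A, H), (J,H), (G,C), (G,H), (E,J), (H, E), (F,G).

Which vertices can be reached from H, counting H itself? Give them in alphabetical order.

Start at H.
Its neighbours: A, C, E, G, I, J.
Then their neighbours: B, D, F.
Nothing further is reachable.

A, B, C, D, E, F, G, H, I, J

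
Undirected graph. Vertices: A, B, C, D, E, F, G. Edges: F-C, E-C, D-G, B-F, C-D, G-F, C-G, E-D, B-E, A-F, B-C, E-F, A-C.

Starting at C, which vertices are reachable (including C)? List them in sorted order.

Start at C.
Its neighbours: A, B, D, E, F, G.
Every vertex is now reached.

A, B, C, D, E, F, G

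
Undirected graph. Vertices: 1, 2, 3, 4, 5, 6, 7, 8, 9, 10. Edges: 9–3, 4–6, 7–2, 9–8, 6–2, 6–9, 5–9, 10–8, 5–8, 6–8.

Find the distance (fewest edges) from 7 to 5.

4

Distance 0: 7.
Distance 1: 2.
Distance 2: 6.
Distance 3: 4, 8, 9.
Distance 4: 3, 5, 10 — contains 5.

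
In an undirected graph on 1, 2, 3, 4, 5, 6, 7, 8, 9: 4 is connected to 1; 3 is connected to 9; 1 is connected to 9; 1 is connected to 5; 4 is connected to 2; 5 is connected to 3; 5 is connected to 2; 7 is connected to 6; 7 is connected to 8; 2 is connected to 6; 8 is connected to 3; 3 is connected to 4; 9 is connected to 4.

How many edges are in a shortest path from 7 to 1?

Distance 0: 7.
Distance 1: 6, 8.
Distance 2: 2, 3.
Distance 3: 4, 5, 9.
Distance 4: 1 — contains 1.

4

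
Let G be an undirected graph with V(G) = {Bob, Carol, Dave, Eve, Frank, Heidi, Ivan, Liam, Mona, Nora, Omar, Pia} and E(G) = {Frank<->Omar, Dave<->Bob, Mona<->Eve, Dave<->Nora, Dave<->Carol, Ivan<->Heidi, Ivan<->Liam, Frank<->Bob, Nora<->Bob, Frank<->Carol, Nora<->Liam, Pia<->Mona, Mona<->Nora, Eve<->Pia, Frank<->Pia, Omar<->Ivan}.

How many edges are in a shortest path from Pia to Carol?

Distance 0: Pia.
Distance 1: Eve, Frank, Mona.
Distance 2: Bob, Carol, Nora, Omar — contains Carol.

2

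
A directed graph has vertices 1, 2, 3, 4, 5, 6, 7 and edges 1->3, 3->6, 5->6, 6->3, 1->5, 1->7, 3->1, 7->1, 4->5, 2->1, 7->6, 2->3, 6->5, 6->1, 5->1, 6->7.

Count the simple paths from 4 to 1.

4

4→5→1
4→5→6→1
4→5→6→3→1
4→5→6→7→1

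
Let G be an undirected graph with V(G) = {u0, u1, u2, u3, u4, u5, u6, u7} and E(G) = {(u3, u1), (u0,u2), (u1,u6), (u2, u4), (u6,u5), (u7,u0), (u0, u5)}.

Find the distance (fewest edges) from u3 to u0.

Distance 0: u3.
Distance 1: u1.
Distance 2: u6.
Distance 3: u5.
Distance 4: u0 — contains u0.

4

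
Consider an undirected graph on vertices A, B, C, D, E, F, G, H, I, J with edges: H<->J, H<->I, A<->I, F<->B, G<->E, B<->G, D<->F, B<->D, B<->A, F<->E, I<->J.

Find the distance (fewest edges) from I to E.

4

Distance 0: I.
Distance 1: A, H, J.
Distance 2: B.
Distance 3: D, F, G.
Distance 4: E — contains E.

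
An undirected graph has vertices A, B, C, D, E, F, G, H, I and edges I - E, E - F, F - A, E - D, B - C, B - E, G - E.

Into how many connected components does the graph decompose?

2

From A: component {A, B, C, D, E, F, G, I}.
From H: component {H}.
That's 2 components.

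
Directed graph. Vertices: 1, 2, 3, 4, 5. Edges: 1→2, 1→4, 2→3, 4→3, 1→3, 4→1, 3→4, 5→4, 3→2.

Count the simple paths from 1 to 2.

3

1→2
1→3→2
1→4→3→2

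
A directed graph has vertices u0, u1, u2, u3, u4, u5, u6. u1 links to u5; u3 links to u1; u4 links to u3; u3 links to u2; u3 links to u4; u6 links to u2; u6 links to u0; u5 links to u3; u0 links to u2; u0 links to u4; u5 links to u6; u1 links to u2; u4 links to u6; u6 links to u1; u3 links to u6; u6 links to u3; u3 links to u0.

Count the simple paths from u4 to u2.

u4→u3→u0→u2
u4→u3→u1→u2
u4→u3→u1→u5→u6→u0→u2
u4→u3→u1→u5→u6→u2
u4→u3→u2
u4→u3→u6→u0→u2
u4→u3→u6→u1→u2
u4→u3→u6→u2
... and 8 more.

16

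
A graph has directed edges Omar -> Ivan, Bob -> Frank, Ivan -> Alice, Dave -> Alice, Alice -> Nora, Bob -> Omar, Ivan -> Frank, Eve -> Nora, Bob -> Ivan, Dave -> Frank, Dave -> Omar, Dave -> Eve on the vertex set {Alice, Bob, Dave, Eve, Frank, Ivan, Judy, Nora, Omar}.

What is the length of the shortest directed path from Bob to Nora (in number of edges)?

Distance 0: Bob.
Distance 1: Frank, Ivan, Omar.
Distance 2: Alice.
Distance 3: Nora — contains Nora.

3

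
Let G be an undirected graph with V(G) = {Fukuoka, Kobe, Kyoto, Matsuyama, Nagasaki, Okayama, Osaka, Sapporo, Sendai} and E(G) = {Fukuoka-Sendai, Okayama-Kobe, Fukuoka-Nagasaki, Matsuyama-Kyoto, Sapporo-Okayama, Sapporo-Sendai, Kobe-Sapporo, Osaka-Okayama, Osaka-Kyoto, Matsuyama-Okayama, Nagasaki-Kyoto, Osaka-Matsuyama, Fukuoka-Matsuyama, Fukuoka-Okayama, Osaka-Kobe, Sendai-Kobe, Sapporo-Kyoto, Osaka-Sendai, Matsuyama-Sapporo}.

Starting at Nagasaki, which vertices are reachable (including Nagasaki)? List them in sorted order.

Fukuoka, Kobe, Kyoto, Matsuyama, Nagasaki, Okayama, Osaka, Sapporo, Sendai

Start at Nagasaki.
Its neighbours: Fukuoka, Kyoto.
Then their neighbours: Matsuyama, Okayama, Osaka, Sapporo, Sendai.
Then next layer: Kobe.
Every vertex is now reached.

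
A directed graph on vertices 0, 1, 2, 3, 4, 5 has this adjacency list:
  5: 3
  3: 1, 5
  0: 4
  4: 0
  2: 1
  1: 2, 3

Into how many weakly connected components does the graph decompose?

From 0: component {0, 4}.
From 1: component {1, 2, 3, 5}.
That's 2 components.

2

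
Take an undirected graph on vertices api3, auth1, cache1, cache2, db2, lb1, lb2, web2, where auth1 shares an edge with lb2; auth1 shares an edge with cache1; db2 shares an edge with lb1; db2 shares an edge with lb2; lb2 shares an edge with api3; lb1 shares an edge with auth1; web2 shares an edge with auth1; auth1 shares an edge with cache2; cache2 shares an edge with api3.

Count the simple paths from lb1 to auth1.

3

lb1–auth1
lb1–db2–lb2–api3–cache2–auth1
lb1–db2–lb2–auth1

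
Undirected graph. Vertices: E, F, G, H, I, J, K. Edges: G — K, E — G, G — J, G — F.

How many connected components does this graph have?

From E: component {E, F, G, J, K}.
From H: component {H}.
From I: component {I}.
That's 3 components.

3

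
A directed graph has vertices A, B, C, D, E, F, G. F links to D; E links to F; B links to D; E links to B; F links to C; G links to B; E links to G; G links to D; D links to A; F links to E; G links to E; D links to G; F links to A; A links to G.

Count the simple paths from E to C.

1

E→F→C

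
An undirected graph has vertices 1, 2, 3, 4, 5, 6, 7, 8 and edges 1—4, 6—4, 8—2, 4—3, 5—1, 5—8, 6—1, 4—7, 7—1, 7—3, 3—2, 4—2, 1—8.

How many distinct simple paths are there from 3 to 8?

23

3–2–4–1–5–8
3–2–4–1–8
3–2–4–6–1–5–8
3–2–4–6–1–8
3–2–4–7–1–5–8
3–2–4–7–1–8
3–2–8
3–4–1–5–8
... and 15 more.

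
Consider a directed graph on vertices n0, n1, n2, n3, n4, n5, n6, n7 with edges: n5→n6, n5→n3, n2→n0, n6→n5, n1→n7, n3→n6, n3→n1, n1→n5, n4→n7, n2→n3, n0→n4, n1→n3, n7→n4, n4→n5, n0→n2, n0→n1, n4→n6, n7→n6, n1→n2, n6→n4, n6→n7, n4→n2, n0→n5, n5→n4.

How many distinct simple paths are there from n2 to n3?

11

n2→n0→n1→n3
n2→n0→n1→n5→n3
n2→n0→n1→n7→n4→n5→n3
n2→n0→n1→n7→n4→n6→n5→n3
n2→n0→n1→n7→n6→n4→n5→n3
n2→n0→n1→n7→n6→n5→n3
n2→n0→n4→n5→n3
n2→n0→n4→n6→n5→n3
n2→n0→n4→n7→n6→n5→n3
n2→n0→n5→n3
n2→n3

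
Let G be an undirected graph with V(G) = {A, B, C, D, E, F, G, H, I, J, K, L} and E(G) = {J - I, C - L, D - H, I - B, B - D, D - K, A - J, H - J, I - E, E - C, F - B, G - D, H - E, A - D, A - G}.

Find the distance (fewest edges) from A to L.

Distance 0: A.
Distance 1: D, G, J.
Distance 2: B, H, I, K.
Distance 3: E, F.
Distance 4: C.
Distance 5: L — contains L.

5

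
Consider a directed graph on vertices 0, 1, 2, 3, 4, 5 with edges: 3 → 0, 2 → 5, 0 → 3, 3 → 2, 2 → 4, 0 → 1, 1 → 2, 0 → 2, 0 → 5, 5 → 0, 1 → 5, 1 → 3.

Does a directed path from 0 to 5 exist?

Explore from 0.
Distance 1: reach 1, 2, 3, 5.
Found 5.

Yes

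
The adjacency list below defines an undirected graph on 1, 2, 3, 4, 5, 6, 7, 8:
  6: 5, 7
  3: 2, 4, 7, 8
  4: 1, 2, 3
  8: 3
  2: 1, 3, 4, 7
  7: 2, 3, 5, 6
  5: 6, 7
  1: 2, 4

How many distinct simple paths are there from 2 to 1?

4

2–1
2–3–4–1
2–4–1
2–7–3–4–1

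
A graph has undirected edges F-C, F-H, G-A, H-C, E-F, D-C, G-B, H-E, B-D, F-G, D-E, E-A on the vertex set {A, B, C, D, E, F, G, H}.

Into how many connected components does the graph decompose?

From A: component {A, B, C, D, E, F, G, H}.
That's 1 component.

1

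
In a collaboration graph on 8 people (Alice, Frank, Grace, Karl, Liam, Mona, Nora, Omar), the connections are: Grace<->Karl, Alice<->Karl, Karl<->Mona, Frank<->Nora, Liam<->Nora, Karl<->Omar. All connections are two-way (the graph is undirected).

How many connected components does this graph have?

From Alice: component {Alice, Grace, Karl, Mona, Omar}.
From Frank: component {Frank, Liam, Nora}.
That's 2 components.

2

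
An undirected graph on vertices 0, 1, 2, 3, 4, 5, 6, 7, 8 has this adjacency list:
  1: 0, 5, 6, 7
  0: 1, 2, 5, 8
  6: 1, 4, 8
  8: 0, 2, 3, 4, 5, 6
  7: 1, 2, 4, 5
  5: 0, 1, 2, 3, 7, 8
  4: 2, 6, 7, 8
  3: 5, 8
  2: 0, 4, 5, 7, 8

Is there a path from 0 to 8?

Explore from 0.
Distance 1: reach 1, 2, 5, 8.
Found 8.

Yes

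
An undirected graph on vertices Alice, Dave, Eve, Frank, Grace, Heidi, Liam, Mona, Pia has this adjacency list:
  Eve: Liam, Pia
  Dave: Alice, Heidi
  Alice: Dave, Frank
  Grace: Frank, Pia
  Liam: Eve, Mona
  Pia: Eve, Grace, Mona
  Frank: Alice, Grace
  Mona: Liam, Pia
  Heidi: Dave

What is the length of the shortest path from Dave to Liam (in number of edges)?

6

Distance 0: Dave.
Distance 1: Alice, Heidi.
Distance 2: Frank.
Distance 3: Grace.
Distance 4: Pia.
Distance 5: Eve, Mona.
Distance 6: Liam — contains Liam.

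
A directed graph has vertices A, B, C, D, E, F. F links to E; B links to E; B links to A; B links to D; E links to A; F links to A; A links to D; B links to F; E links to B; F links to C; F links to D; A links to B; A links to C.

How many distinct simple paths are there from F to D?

F→A→B→D
F→A→D
F→D
F→E→A→B→D
F→E→A→D
F→E→B→A→D
F→E→B→D

7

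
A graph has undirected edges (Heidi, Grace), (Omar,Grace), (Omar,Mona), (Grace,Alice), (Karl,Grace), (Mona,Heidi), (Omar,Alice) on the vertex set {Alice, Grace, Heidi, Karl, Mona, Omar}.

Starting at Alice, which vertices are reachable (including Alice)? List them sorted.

Alice, Grace, Heidi, Karl, Mona, Omar

Start at Alice.
Its neighbours: Grace, Omar.
Then their neighbours: Heidi, Karl, Mona.
Every vertex is now reached.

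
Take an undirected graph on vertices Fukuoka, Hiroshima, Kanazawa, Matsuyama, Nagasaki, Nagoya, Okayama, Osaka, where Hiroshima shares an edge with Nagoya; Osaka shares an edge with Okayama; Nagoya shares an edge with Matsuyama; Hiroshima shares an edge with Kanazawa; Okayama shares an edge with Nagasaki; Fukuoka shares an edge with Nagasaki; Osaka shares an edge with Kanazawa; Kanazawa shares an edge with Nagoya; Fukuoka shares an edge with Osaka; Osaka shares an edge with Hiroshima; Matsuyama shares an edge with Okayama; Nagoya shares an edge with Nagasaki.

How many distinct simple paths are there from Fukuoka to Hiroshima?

Fukuoka–Nagasaki–Nagoya–Hiroshima
Fukuoka–Nagasaki–Nagoya–Kanazawa–Hiroshima
Fukuoka–Nagasaki–Nagoya–Kanazawa–Osaka–Hiroshima
Fukuoka–Nagasaki–Nagoya–Matsuyama–Okayama–Osaka–Hiroshima
Fukuoka–Nagasaki–Nagoya–Matsuyama–Okayama–Osaka–Kanazawa–Hiroshima
Fukuoka–Nagasaki–Okayama–Matsuyama–Nagoya–Hiroshima
Fukuoka–Nagasaki–Okayama–Matsuyama–Nagoya–Kanazawa–Hiroshima
Fukuoka–Nagasaki–Okayama–Matsuyama–Nagoya–Kanazawa–Osaka–Hiroshima
... and 10 more.

18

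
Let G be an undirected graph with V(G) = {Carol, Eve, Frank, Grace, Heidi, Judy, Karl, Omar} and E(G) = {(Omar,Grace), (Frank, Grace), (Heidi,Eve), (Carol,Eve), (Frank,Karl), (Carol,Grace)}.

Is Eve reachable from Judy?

Judy has no edges, so nothing is reachable from it.

No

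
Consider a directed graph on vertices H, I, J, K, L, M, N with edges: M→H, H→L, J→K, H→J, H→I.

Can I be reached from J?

No

Explore from J.
Distance 1: reach K.
The search from J is exhausted; no directed path reaches I.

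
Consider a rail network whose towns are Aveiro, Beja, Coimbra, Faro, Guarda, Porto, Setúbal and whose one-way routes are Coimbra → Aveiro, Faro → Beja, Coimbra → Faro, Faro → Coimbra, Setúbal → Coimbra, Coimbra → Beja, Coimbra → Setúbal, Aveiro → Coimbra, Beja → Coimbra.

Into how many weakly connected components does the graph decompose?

From Aveiro: component {Aveiro, Beja, Coimbra, Faro, Setúbal}.
From Guarda: component {Guarda}.
From Porto: component {Porto}.
That's 3 components.

3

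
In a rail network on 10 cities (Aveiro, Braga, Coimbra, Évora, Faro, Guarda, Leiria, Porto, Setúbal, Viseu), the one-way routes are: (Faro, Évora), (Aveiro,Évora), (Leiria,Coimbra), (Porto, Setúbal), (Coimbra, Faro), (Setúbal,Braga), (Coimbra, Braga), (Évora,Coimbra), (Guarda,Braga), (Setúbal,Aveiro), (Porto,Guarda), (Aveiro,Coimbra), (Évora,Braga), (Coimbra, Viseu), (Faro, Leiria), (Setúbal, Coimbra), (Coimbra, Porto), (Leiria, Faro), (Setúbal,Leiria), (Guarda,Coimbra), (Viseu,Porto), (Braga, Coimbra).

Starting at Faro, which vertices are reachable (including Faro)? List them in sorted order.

Aveiro, Braga, Coimbra, Évora, Faro, Guarda, Leiria, Porto, Setúbal, Viseu

Start at Faro.
Its neighbours: Évora, Leiria.
Then their neighbours: Braga, Coimbra.
Then next layer: Porto, Viseu.
Then next layer: Guarda, Setúbal.
Then next layer: Aveiro.
Every vertex is now reached.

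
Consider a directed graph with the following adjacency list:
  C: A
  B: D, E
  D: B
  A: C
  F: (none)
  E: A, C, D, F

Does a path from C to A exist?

Explore from C.
Distance 1: reach A.
Found A.

Yes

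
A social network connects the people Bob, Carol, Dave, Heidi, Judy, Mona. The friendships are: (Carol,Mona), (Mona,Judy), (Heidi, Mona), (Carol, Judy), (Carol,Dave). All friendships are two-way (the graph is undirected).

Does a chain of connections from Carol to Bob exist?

Explore from Carol.
Distance 1: reach Dave, Judy, Mona.
Distance 2: reach Heidi.
The search is exhausted without reaching Bob; it lies in a different component.

No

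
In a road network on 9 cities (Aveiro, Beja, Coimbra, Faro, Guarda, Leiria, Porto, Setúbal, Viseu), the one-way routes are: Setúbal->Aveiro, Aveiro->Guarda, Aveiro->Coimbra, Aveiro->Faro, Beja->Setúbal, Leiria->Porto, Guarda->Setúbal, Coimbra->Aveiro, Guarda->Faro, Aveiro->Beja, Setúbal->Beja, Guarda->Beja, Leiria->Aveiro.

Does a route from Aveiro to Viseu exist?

Explore from Aveiro.
Distance 1: reach Beja, Coimbra, Faro, Guarda.
Distance 2: reach Setúbal.
The search from Aveiro is exhausted; no directed path reaches Viseu.

No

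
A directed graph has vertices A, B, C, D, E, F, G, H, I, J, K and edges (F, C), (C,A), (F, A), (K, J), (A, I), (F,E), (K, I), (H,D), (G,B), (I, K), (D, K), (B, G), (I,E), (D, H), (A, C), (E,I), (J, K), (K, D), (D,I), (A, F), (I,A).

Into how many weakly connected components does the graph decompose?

From A: component {A, C, D, E, F, H, I, J, K}.
From B: component {B, G}.
That's 2 components.

2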